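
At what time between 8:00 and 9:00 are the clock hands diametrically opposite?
For hands to be 180 degrees apart: |30H - 5.5t| = 180
With H = 8: t = (30 x 8 + 180)/5.5 = 76.36 or t = (30 x 8 - 180)/5.5 = 10.91
First valid solution (0 < t < 60): t = 10.91 minutes
The hands are opposite at 10.91 minutes past 8:00.

Final answer: 10.91 minutes past 8:00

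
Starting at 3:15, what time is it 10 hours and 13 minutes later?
Starting time: 3:15
Adding 13 minutes to 15 minutes: 15 + 13 = 28 minutes
Adding 10 hours: 3 + 10 = 13 - 12 = 1
Final time: 1:28

Final answer: 1:28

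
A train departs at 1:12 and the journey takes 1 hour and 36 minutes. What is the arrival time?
Starting time: 1:12
Adding 36 minutes to 12 minutes: 12 + 36 = 48 minutes
Adding 1 hour: 1 + 1 = 2
Final time: 2:48

Final answer: 2:48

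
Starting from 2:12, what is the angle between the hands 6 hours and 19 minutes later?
First find the time 6 hours and 19 minutes after 2:12.
Total minutes: 2 x 60 + 12 + 6 x 60 + 19 = 511.
511 mod 720 = 511 minutes = 8:31.
Now compute the angle at 8:31:
Hour hand: 8 x 30 + 31 x 0.5 = 255.5 degrees
Minute hand: 31 x 6 = 186 degrees
Difference: |255.5 - 186| = 69.5 degrees
The angle is 69.5 degrees

Final answer: 69.5 degrees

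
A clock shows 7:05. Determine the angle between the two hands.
Hour hand position: 7 x 30 + 5 x 0.5 = 212.5 degrees
Minute hand position: 5 x 6 = 30 degrees
Difference: |212.5 - 30| = 182.5 degrees
Since 182.5 > 180, the smaller angle is 360 - 182.5 = 177.5 degrees

Final answer: 177.5 degrees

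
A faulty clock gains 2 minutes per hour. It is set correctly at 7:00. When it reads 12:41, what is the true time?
For every 60 true minutes, the faulty clock advances 62 minutes, so 1 faulty-clock minute corresponds to 60/62 true minutes.
From 7:00 to 12:41 on the faulty dial is 341 minutes.
True elapsed: 341 x 60/62 = 330 minutes = 5 hours and 30 minutes.
True time: 7:00 + 5 hours and 30 minutes = 12:30.

Final answer: 12:30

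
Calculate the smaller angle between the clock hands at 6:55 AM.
Hour hand position: 6 x 30 + 55 x 0.5 = 207.5 degrees
Minute hand position: 55 x 6 = 330 degrees
Difference: |207.5 - 330| = 122.5 degrees
The angle between the hands is 122.5 degrees

Final answer: 122.5 degrees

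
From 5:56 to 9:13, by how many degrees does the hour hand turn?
The hour hand moves 0.5 degrees per minute.
Time elapsed: 9:13 - 5:56 = 197 minutes
Angular displacement: 197 x 0.5 = 98.5 degrees

Final answer: 98.5 degrees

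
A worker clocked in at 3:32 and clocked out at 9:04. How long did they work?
From 3:32 to 9:04:
(9 x 60 + 4) - (3 x 60 + 32) = 544 - 212 = 332 minutes
= 5 hours and 32 minutes

Final answer: 5 hours and 32 minutes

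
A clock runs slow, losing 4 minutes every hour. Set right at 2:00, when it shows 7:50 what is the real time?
For every 60 true minutes, the faulty clock advances 56 minutes, so 1 faulty-clock minute corresponds to 60/56 true minutes.
From 2:00 to 7:50 on the faulty dial is 350 minutes.
True elapsed: 350 x 60/56 = 375 minutes = 6 hours and 15 minutes.
True time: 2:00 + 6 hours and 15 minutes = 8:15.

Final answer: 8:15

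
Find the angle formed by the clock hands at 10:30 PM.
Hour hand position: 10 x 30 + 30 x 0.5 = 315 degrees
Minute hand position: 30 x 6 = 180 degrees
Difference: |315 - 180| = 135 degrees
The angle between the hands is 135 degrees

Final answer: 135 degrees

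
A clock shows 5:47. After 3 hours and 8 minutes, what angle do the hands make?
First find the time 3 hours and 8 minutes after 5:47.
Total minutes: 5 x 60 + 47 + 3 x 60 + 8 = 535.
535 mod 720 = 535 minutes = 8:55.
Now compute the angle at 8:55:
Hour hand: 8 x 30 + 55 x 0.5 = 267.5 degrees
Minute hand: 55 x 6 = 330 degrees
Difference: |267.5 - 330| = 62.5 degrees
The angle is 62.5 degrees

Final answer: 62.5 degrees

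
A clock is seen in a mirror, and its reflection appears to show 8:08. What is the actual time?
Reflection across the vertical (12-6) axis maps a hand at angle A degrees to (360 - A) degrees, which sends a reading of T minutes past 12:00 to (720 - T) minutes past 12:00.
Mirror reads 8:08 = 488 minutes past 12:00.
Actual time: (720 - 488) mod 720 = 232 minutes = 3:52.

Final answer: 3:52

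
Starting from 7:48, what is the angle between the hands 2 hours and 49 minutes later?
First find the time 2 hours and 49 minutes after 7:48.
Total minutes: 7 x 60 + 48 + 2 x 60 + 49 = 637.
637 mod 720 = 637 minutes = 10:37.
Now compute the angle at 10:37:
Hour hand: 10 x 30 + 37 x 0.5 = 318.5 degrees
Minute hand: 37 x 6 = 222 degrees
Difference: |318.5 - 222| = 96.5 degrees
The angle is 96.5 degrees

Final answer: 96.5 degrees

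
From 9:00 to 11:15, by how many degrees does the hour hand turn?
The hour hand moves 0.5 degrees per minute.
Time elapsed: 11:15 - 9:00 = 135 minutes
Angular displacement: 135 x 0.5 = 67.5 degrees

Final answer: 67.5 degrees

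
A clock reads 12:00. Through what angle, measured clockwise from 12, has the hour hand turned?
The hour hand moves 30 degrees per hour and 0.5 degrees per minute.
At 12:00: (0) x 30 + 0 x 0.5 = 0 + 0 = 0 degrees

Final answer: 0 degrees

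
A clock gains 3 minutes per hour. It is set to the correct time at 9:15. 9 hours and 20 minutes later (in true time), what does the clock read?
For every 60 true minutes, the faulty clock advances 60 + 3 = 63 minutes.
True elapsed: 9 hours and 20 minutes = 560 minutes.
Faulty clock advances: 560 x 63/60 = 588 minutes (drift: 28 minutes ahead).
Shown time: 9:15 + 588 minutes = 7:03.

Final answer: 7:03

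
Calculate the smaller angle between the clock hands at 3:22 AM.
Hour hand position: 3 x 30 + 22 x 0.5 = 101 degrees
Minute hand position: 22 x 6 = 132 degrees
Difference: |101 - 132| = 31 degrees
The angle between the hands is 31 degrees

Final answer: 31 degrees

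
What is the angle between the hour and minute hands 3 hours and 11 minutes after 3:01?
First find the time 3 hours and 11 minutes after 3:01.
Total minutes: 3 x 60 + 1 + 3 x 60 + 11 = 372.
372 mod 720 = 372 minutes = 6:12.
Now compute the angle at 6:12:
Hour hand: 6 x 30 + 12 x 0.5 = 186 degrees
Minute hand: 12 x 6 = 72 degrees
Difference: |186 - 72| = 114 degrees
The angle is 114 degrees

Final answer: 114 degrees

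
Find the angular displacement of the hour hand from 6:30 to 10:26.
The hour hand moves 0.5 degrees per minute.
Time elapsed: 10:26 - 6:30 = 236 minutes
Angular displacement: 236 x 0.5 = 118 degrees

Final answer: 118 degrees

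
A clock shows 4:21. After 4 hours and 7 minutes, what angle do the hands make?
First find the time 4 hours and 7 minutes after 4:21.
Total minutes: 4 x 60 + 21 + 4 x 60 + 7 = 508.
508 mod 720 = 508 minutes = 8:28.
Now compute the angle at 8:28:
Hour hand: 8 x 30 + 28 x 0.5 = 254 degrees
Minute hand: 28 x 6 = 168 degrees
Difference: |254 - 168| = 86 degrees
The angle is 86 degrees

Final answer: 86 degrees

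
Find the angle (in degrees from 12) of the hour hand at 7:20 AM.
The hour hand moves 30 degrees per hour and 0.5 degrees per minute.
At 7:20: (7) x 30 + 20 x 0.5 = 210 + 10 = 220 degrees

Final answer: 220 degrees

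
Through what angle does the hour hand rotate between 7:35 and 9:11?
The hour hand moves 0.5 degrees per minute.
Time elapsed: 9:11 - 7:35 = 96 minutes
Angular displacement: 96 x 0.5 = 48 degrees

Final answer: 48 degrees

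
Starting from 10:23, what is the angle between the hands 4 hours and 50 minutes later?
First find the time 4 hours and 50 minutes after 10:23.
Total minutes: 10 x 60 + 23 + 4 x 60 + 50 = 913.
913 mod 720 = 193 minutes = 3:13.
Now compute the angle at 3:13:
Hour hand: 3 x 30 + 13 x 0.5 = 96.5 degrees
Minute hand: 13 x 6 = 78 degrees
Difference: |96.5 - 78| = 18.5 degrees
The angle is 18.5 degrees

Final answer: 18.5 degrees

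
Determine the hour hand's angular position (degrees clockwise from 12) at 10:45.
The hour hand moves 30 degrees per hour and 0.5 degrees per minute.
At 10:45: (10) x 30 + 45 x 0.5 = 300 + 22.5 = 322.5 degrees

Final answer: 322.5 degrees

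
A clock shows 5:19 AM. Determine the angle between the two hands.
Hour hand position: 5 x 30 + 19 x 0.5 = 159.5 degrees
Minute hand position: 19 x 6 = 114 degrees
Difference: |159.5 - 114| = 45.5 degrees
The angle between the hands is 45.5 degrees

Final answer: 45.5 degrees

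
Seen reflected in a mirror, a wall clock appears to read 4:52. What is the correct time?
Reflection across the vertical (12-6) axis maps a hand at angle A degrees to (360 - A) degrees, which sends a reading of T minutes past 12:00 to (720 - T) minutes past 12:00.
Mirror reads 4:52 = 292 minutes past 12:00.
Actual time: (720 - 292) mod 720 = 428 minutes = 7:08.

Final answer: 7:08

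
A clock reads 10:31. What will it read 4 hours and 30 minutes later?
Starting time: 10:31
Adding 30 minutes to 31 minutes: 31 + 30 = 61 minutes = 1 hour and 1 minute
Adding 4 hours: 10 + 4 + 1 (carry) = 15 - 12 = 3
Final time: 3:01

Final answer: 3:01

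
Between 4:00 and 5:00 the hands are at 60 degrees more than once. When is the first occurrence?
At t minutes past 4:00, the hour hand is at 30 x 4 + 0.5t degrees and the minute hand is at 6t degrees.
The smaller angle between them is 60 degrees when |30H - 5.5t| = 60 or |30H - 5.5t| = 300.
With H = 4, solve 30 x 4 - 5.5t = +/- target for each target:
  t = (30 x 4 - 60) / 5.5 = 10.91
  t = (30 x 4 + 60) / 5.5 = 32.73
  t = (30 x 4 - 300) / 5.5 = -32.73 (outside (0, 60))
  t = (30 x 4 + 300) / 5.5 = 76.36 (outside (0, 60))
Valid solutions in (0, 60): {10.91, 32.73} minutes.
The first occurrence is t = 10.91 minutes.
The hands form a 60-degree angle at 10.91 minutes past 4:00.

Final answer: 10.91 minutes past 4:00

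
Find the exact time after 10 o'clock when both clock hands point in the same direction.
The minute hand gains 5.5 degrees per minute on the hour hand.
At 10:00, the hour hand is at 300 degrees and the minute hand is at 0 degrees.
The gap is 300 degrees. Time to close: 300/5.5 = 60 x 10/11 = 54.55 minutes.
The hands overlap at 54.55 minutes past 10:00.

Final answer: 54.55 minutes past 10:00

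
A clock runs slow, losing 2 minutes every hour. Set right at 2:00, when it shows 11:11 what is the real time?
For every 60 true minutes, the faulty clock advances 58 minutes, so 1 faulty-clock minute corresponds to 60/58 true minutes.
From 2:00 to 11:11 on the faulty dial is 551 minutes.
True elapsed: 551 x 60/58 = 570 minutes = 9 hours and 30 minutes.
True time: 2:00 + 9 hours and 30 minutes = 11:30.

Final answer: 11:30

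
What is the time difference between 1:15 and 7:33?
From 1:15 to 7:33:
(7 x 60 + 33) - (1 x 60 + 15) = 453 - 75 = 378 minutes
= 6 hours and 18 minutes

Final answer: 6 hours and 18 minutes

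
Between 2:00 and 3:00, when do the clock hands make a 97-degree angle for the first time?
At t minutes past 2:00, the hour hand is at 30 x 2 + 0.5t degrees and the minute hand is at 6t degrees.
The smaller angle between them is 97 degrees when |30H - 5.5t| = 97 or |30H - 5.5t| = 263.
With H = 2, solve 30 x 2 - 5.5t = +/- target for each target:
  t = (30 x 2 - 97) / 5.5 = -6.73 (outside (0, 60))
  t = (30 x 2 + 97) / 5.5 = 28.55
  t = (30 x 2 - 263) / 5.5 = -36.91 (outside (0, 60))
  t = (30 x 2 + 263) / 5.5 = 58.73
Valid solutions in (0, 60): {28.55, 58.73} minutes.
The first occurrence is t = 28.55 minutes.
The hands form a 97-degree angle at 28.55 minutes past 2:00.

Final answer: 28.55 minutes past 2:00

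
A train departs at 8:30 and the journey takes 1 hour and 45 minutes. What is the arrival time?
Starting time: 8:30
Adding 45 minutes to 30 minutes: 30 + 45 = 75 minutes = 1 hour and 15 minutes
Adding 1 hour: 8 + 1 + 1 (carry) = 10
Final time: 10:15

Final answer: 10:15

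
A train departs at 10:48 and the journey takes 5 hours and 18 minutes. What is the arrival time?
Starting time: 10:48
Adding 18 minutes to 48 minutes: 48 + 18 = 66 minutes = 1 hour and 6 minutes
Adding 5 hours: 10 + 5 + 1 (carry) = 16 - 12 = 4
Final time: 4:06

Final answer: 4:06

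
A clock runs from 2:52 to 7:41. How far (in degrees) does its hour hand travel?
The hour hand moves 0.5 degrees per minute.
Time elapsed: 7:41 - 2:52 = 289 minutes
Angular displacement: 289 x 0.5 = 144.5 degrees

Final answer: 144.5 degrees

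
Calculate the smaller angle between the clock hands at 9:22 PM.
Hour hand position: 9 x 30 + 22 x 0.5 = 281 degrees
Minute hand position: 22 x 6 = 132 degrees
Difference: |281 - 132| = 149 degrees
The angle between the hands is 149 degrees

Final answer: 149 degrees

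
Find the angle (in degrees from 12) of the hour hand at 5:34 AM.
The hour hand moves 30 degrees per hour and 0.5 degrees per minute.
At 5:34: (5) x 30 + 34 x 0.5 = 150 + 17 = 167 degrees

Final answer: 167 degrees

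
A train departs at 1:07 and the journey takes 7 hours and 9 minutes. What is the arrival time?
Starting time: 1:07
Adding 9 minutes to 7 minutes: 7 + 9 = 16 minutes
Adding 7 hours: 1 + 7 = 8
Final time: 8:16

Final answer: 8:16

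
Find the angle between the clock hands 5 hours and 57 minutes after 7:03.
First find the time 5 hours and 57 minutes after 7:03.
Total minutes: 7 x 60 + 3 + 5 x 60 + 57 = 780.
780 mod 720 = 60 minutes = 1:00.
Now compute the angle at 1:00:
Hour hand: 1 x 30 + 0 x 0.5 = 30 degrees
Minute hand: 0 x 6 = 0 degrees
Difference: |30 - 0| = 30 degrees
The angle is 30 degrees

Final answer: 30 degrees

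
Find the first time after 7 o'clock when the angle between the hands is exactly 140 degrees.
At t minutes past 7:00, the hour hand is at 30 x 7 + 0.5t degrees and the minute hand is at 6t degrees.
The smaller angle between them is 140 degrees when |30H - 5.5t| = 140 or |30H - 5.5t| = 220.
With H = 7, solve 30 x 7 - 5.5t = +/- target for each target:
  t = (30 x 7 - 140) / 5.5 = 12.73
  t = (30 x 7 + 140) / 5.5 = 63.64 (outside (0, 60))
  t = (30 x 7 - 220) / 5.5 = -1.82 (outside (0, 60))
  t = (30 x 7 + 220) / 5.5 = 78.18 (outside (0, 60))
Valid solutions in (0, 60): {12.73} minutes.
The first occurrence is t = 12.73 minutes.
The hands form a 140-degree angle at 12.73 minutes past 7:00.

Final answer: 12.73 minutes past 7:00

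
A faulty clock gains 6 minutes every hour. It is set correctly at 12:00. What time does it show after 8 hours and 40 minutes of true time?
For every 60 true minutes, the faulty clock advances 60 + 6 = 66 minutes.
True elapsed: 8 hours and 40 minutes = 520 minutes.
Faulty clock advances: 520 x 66/60 = 572 minutes (drift: 52 minutes ahead).
Shown time: 12:00 + 572 minutes = 9:32.

Final answer: 9:32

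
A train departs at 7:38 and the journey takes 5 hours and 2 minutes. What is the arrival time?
Starting time: 7:38
Adding 2 minutes to 38 minutes: 38 + 2 = 40 minutes
Adding 5 hours: 7 + 5 = 12
Final time: 12:40

Final answer: 12:40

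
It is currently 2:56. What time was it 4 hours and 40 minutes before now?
Starting time: 2:56 = 176 total minutes past 12:00
Subtracting: 4 hours and 40 minutes = 280 minutes
176 - 280 = -104 (negative, add 12 hours = 720) = 616 minutes
= 10 hours and 16 minutes past 12:00 = 10:16

Final answer: 10:16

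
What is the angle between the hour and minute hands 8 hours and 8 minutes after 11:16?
First find the time 8 hours and 8 minutes after 11:16.
Total minutes: 11 x 60 + 16 + 8 x 60 + 8 = 1164.
1164 mod 720 = 444 minutes = 7:24.
Now compute the angle at 7:24:
Hour hand: 7 x 30 + 24 x 0.5 = 222 degrees
Minute hand: 24 x 6 = 144 degrees
Difference: |222 - 144| = 78 degrees
The angle is 78 degrees

Final answer: 78 degrees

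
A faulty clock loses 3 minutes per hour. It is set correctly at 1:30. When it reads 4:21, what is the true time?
For every 60 true minutes, the faulty clock advances 57 minutes, so 1 faulty-clock minute corresponds to 60/57 true minutes.
From 1:30 to 4:21 on the faulty dial is 171 minutes.
True elapsed: 171 x 60/57 = 180 minutes = 3 hours.
True time: 1:30 + 3 hours = 4:30.

Final answer: 4:30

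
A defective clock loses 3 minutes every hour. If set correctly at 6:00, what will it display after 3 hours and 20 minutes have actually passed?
For every 60 true minutes, the faulty clock advances 60 - 3 = 57 minutes.
True elapsed: 3 hours and 20 minutes = 200 minutes.
Faulty clock advances: 200 x 57/60 = 190 minutes (drift: 10 minutes behind).
Shown time: 6:00 + 190 minutes = 9:10.

Final answer: 9:10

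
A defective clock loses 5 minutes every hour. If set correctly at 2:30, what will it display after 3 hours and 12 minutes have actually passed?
For every 60 true minutes, the faulty clock advances 60 - 5 = 55 minutes.
True elapsed: 3 hours and 12 minutes = 192 minutes.
Faulty clock advances: 192 x 55/60 = 176 minutes (drift: 16 minutes behind).
Shown time: 2:30 + 176 minutes = 5:26.

Final answer: 5:26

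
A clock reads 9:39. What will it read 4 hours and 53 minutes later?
Starting time: 9:39
Adding 53 minutes to 39 minutes: 39 + 53 = 92 minutes = 1 hour and 32 minutes
Adding 4 hours: 9 + 4 + 1 (carry) = 14 - 12 = 2
Final time: 2:32

Final answer: 2:32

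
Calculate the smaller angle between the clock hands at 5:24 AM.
Hour hand position: 5 x 30 + 24 x 0.5 = 162 degrees
Minute hand position: 24 x 6 = 144 degrees
Difference: |162 - 144| = 18 degrees
The angle between the hands is 18 degrees

Final answer: 18 degrees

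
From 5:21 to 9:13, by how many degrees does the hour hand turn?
The hour hand moves 0.5 degrees per minute.
Time elapsed: 9:13 - 5:21 = 232 minutes
Angular displacement: 232 x 0.5 = 116 degrees

Final answer: 116 degrees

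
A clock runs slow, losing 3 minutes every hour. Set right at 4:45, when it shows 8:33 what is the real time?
For every 60 true minutes, the faulty clock advances 57 minutes, so 1 faulty-clock minute corresponds to 60/57 true minutes.
From 4:45 to 8:33 on the faulty dial is 228 minutes.
True elapsed: 228 x 60/57 = 240 minutes = 4 hours.
True time: 4:45 + 4 hours = 8:45.

Final answer: 8:45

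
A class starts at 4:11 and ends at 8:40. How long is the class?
From 4:11 to 8:40:
(8 x 60 + 40) - (4 x 60 + 11) = 520 - 251 = 269 minutes
= 4 hours and 29 minutes

Final answer: 4 hours and 29 minutes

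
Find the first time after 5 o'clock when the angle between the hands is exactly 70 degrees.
At t minutes past 5:00, the hour hand is at 30 x 5 + 0.5t degrees and the minute hand is at 6t degrees.
The smaller angle between them is 70 degrees when |30H - 5.5t| = 70 or |30H - 5.5t| = 290.
With H = 5, solve 30 x 5 - 5.5t = +/- target for each target:
  t = (30 x 5 - 70) / 5.5 = 14.55
  t = (30 x 5 + 70) / 5.5 = 40
  t = (30 x 5 - 290) / 5.5 = -25.45 (outside (0, 60))
  t = (30 x 5 + 290) / 5.5 = 80 (outside (0, 60))
Valid solutions in (0, 60): {14.55, 40} minutes.
The first occurrence is t = 14.55 minutes.
The hands form a 70-degree angle at 14.55 minutes past 5:00.

Final answer: 14.55 minutes past 5:00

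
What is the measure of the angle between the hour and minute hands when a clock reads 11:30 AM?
Hour hand position: 11 x 30 + 30 x 0.5 = 345 degrees
Minute hand position: 30 x 6 = 180 degrees
Difference: |345 - 180| = 165 degrees
The angle between the hands is 165 degrees

Final answer: 165 degrees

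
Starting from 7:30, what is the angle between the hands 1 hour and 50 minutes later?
First find the time 1 hour and 50 minutes after 7:30.
Total minutes: 7 x 60 + 30 + 1 x 60 + 50 = 560.
560 mod 720 = 560 minutes = 9:20.
Now compute the angle at 9:20:
Hour hand: 9 x 30 + 20 x 0.5 = 280 degrees
Minute hand: 20 x 6 = 120 degrees
Difference: |280 - 120| = 160 degrees
The angle is 160 degrees

Final answer: 160 degrees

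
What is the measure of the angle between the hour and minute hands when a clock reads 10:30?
Hour hand position: 10 x 30 + 30 x 0.5 = 315 degrees
Minute hand position: 30 x 6 = 180 degrees
Difference: |315 - 180| = 135 degrees
The angle between the hands is 135 degrees

Final answer: 135 degrees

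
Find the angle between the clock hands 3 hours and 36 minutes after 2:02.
First find the time 3 hours and 36 minutes after 2:02.
Total minutes: 2 x 60 + 2 + 3 x 60 + 36 = 338.
338 mod 720 = 338 minutes = 5:38.
Now compute the angle at 5:38:
Hour hand: 5 x 30 + 38 x 0.5 = 169 degrees
Minute hand: 38 x 6 = 228 degrees
Difference: |169 - 228| = 59 degrees
The angle is 59 degrees

Final answer: 59 degrees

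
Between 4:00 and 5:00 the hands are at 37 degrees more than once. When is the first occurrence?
At t minutes past 4:00, the hour hand is at 30 x 4 + 0.5t degrees and the minute hand is at 6t degrees.
The smaller angle between them is 37 degrees when |30H - 5.5t| = 37 or |30H - 5.5t| = 323.
With H = 4, solve 30 x 4 - 5.5t = +/- target for each target:
  t = (30 x 4 - 37) / 5.5 = 15.09
  t = (30 x 4 + 37) / 5.5 = 28.55
  t = (30 x 4 - 323) / 5.5 = -36.91 (outside (0, 60))
  t = (30 x 4 + 323) / 5.5 = 80.55 (outside (0, 60))
Valid solutions in (0, 60): {15.09, 28.55} minutes.
The first occurrence is t = 15.09 minutes.
The hands form a 37-degree angle at 15.09 minutes past 4:00.

Final answer: 15.09 minutes past 4:00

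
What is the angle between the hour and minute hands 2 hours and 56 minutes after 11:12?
First find the time 2 hours and 56 minutes after 11:12.
Total minutes: 11 x 60 + 12 + 2 x 60 + 56 = 848.
848 mod 720 = 128 minutes = 2:08.
Now compute the angle at 2:08:
Hour hand: 2 x 30 + 8 x 0.5 = 64 degrees
Minute hand: 8 x 6 = 48 degrees
Difference: |64 - 48| = 16 degrees
The angle is 16 degrees

Final answer: 16 degrees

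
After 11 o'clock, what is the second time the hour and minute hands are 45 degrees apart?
At t minutes past 11:00, the hour hand is at 30 x 11 + 0.5t degrees and the minute hand is at 6t degrees.
The smaller angle between them is 45 degrees when |30H - 5.5t| = 45 or |30H - 5.5t| = 315.
With H = 11, solve 30 x 11 - 5.5t = +/- target for each target:
  t = (30 x 11 - 45) / 5.5 = 51.82
  t = (30 x 11 + 45) / 5.5 = 68.18 (outside (0, 60))
  t = (30 x 11 - 315) / 5.5 = 2.73
  t = (30 x 11 + 315) / 5.5 = 117.27 (outside (0, 60))
Valid solutions in (0, 60): {2.73, 51.82} minutes.
The second occurrence is t = 51.82 minutes.
The hands form a 45-degree angle at 51.82 minutes past 11:00.

Final answer: 51.82 minutes past 11:00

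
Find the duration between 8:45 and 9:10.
From 8:45 to 9:10:
(9 x 60 + 10) - (8 x 60 + 45) = 550 - 525 = 25 minutes
= 25 minutes

Final answer: 25 minutes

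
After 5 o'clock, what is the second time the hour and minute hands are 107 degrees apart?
At t minutes past 5:00, the hour hand is at 30 x 5 + 0.5t degrees and the minute hand is at 6t degrees.
The smaller angle between them is 107 degrees when |30H - 5.5t| = 107 or |30H - 5.5t| = 253.
With H = 5, solve 30 x 5 - 5.5t = +/- target for each target:
  t = (30 x 5 - 107) / 5.5 = 7.82
  t = (30 x 5 + 107) / 5.5 = 46.73
  t = (30 x 5 - 253) / 5.5 = -18.73 (outside (0, 60))
  t = (30 x 5 + 253) / 5.5 = 73.27 (outside (0, 60))
Valid solutions in (0, 60): {7.82, 46.73} minutes.
The second occurrence is t = 46.73 minutes.
The hands form a 107-degree angle at 46.73 minutes past 5:00.

Final answer: 46.73 minutes past 5:00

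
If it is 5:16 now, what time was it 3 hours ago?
Starting time: 5:16 = 316 total minutes past 12:00
Subtracting: 3 hours = 180 minutes
316 - 180 = 136 minutes
= 2 hours and 16 minutes past 12:00 = 2:16

Final answer: 2:16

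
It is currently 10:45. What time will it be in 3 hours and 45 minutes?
Starting time: 10:45
Adding 45 minutes to 45 minutes: 45 + 45 = 90 minutes = 1 hour and 30 minutes
Adding 3 hours: 10 + 3 + 1 (carry) = 14 - 12 = 2
Final time: 2:30

Final answer: 2:30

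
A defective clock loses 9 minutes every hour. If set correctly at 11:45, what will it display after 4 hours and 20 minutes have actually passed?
For every 60 true minutes, the faulty clock advances 60 - 9 = 51 minutes.
True elapsed: 4 hours and 20 minutes = 260 minutes.
Faulty clock advances: 260 x 51/60 = 221 minutes (drift: 39 minutes behind).
Shown time: 11:45 + 221 minutes = 3:26.

Final answer: 3:26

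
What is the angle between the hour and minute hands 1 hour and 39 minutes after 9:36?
First find the time 1 hour and 39 minutes after 9:36.
Total minutes: 9 x 60 + 36 + 1 x 60 + 39 = 675.
675 mod 720 = 675 minutes = 11:15.
Now compute the angle at 11:15:
Hour hand: 11 x 30 + 15 x 0.5 = 337.5 degrees
Minute hand: 15 x 6 = 90 degrees
Difference: |337.5 - 90| = 247.5 degrees
Smaller angle: 360 - 247.5 = 112.5 degrees

Final answer: 112.5 degrees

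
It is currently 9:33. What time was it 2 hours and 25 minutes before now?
Starting time: 9:33 = 573 total minutes past 12:00
Subtracting: 2 hours and 25 minutes = 145 minutes
573 - 145 = 428 minutes
= 7 hours and 8 minutes past 12:00 = 7:08

Final answer: 7:08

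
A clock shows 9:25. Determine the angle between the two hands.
Hour hand position: 9 x 30 + 25 x 0.5 = 282.5 degrees
Minute hand position: 25 x 6 = 150 degrees
Difference: |282.5 - 150| = 132.5 degrees
The angle between the hands is 132.5 degrees

Final answer: 132.5 degrees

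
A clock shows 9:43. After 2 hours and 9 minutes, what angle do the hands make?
First find the time 2 hours and 9 minutes after 9:43.
Total minutes: 9 x 60 + 43 + 2 x 60 + 9 = 712.
712 mod 720 = 712 minutes = 11:52.
Now compute the angle at 11:52:
Hour hand: 11 x 30 + 52 x 0.5 = 356 degrees
Minute hand: 52 x 6 = 312 degrees
Difference: |356 - 312| = 44 degrees
The angle is 44 degrees

Final answer: 44 degrees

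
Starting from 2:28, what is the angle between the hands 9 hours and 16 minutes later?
First find the time 9 hours and 16 minutes after 2:28.
Total minutes: 2 x 60 + 28 + 9 x 60 + 16 = 704.
704 mod 720 = 704 minutes = 11:44.
Now compute the angle at 11:44:
Hour hand: 11 x 30 + 44 x 0.5 = 352 degrees
Minute hand: 44 x 6 = 264 degrees
Difference: |352 - 264| = 88 degrees
The angle is 88 degrees

Final answer: 88 degrees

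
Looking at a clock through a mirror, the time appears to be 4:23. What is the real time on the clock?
Reflection across the vertical (12-6) axis maps a hand at angle A degrees to (360 - A) degrees, which sends a reading of T minutes past 12:00 to (720 - T) minutes past 12:00.
Mirror reads 4:23 = 263 minutes past 12:00.
Actual time: (720 - 263) mod 720 = 457 minutes = 7:37.

Final answer: 7:37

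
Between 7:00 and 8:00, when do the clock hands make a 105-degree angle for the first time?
At t minutes past 7:00, the hour hand is at 30 x 7 + 0.5t degrees and the minute hand is at 6t degrees.
The smaller angle between them is 105 degrees when |30H - 5.5t| = 105 or |30H - 5.5t| = 255.
With H = 7, solve 30 x 7 - 5.5t = +/- target for each target:
  t = (30 x 7 - 105) / 5.5 = 19.09
  t = (30 x 7 + 105) / 5.5 = 57.27
  t = (30 x 7 - 255) / 5.5 = -8.18 (outside (0, 60))
  t = (30 x 7 + 255) / 5.5 = 84.55 (outside (0, 60))
Valid solutions in (0, 60): {19.09, 57.27} minutes.
The first occurrence is t = 19.09 minutes.
The hands form a 105-degree angle at 19.09 minutes past 7:00.

Final answer: 19.09 minutes past 7:00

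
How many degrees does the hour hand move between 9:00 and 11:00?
The hour hand moves 0.5 degrees per minute.
Time elapsed: 11:00 - 9:00 = 120 minutes
Angular displacement: 120 x 0.5 = 60 degrees

Final answer: 60 degrees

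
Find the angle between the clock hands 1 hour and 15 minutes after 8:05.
First find the time 1 hour and 15 minutes after 8:05.
Total minutes: 8 x 60 + 5 + 1 x 60 + 15 = 560.
560 mod 720 = 560 minutes = 9:20.
Now compute the angle at 9:20:
Hour hand: 9 x 30 + 20 x 0.5 = 280 degrees
Minute hand: 20 x 6 = 120 degrees
Difference: |280 - 120| = 160 degrees
The angle is 160 degrees

Final answer: 160 degrees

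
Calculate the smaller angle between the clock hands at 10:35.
Hour hand position: 10 x 30 + 35 x 0.5 = 317.5 degrees
Minute hand position: 35 x 6 = 210 degrees
Difference: |317.5 - 210| = 107.5 degrees
The angle between the hands is 107.5 degrees

Final answer: 107.5 degrees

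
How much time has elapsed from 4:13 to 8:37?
From 4:13 to 8:37:
(8 x 60 + 37) - (4 x 60 + 13) = 517 - 253 = 264 minutes
= 4 hours and 24 minutes

Final answer: 4 hours and 24 minutes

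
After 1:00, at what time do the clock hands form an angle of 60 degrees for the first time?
At t minutes past 1:00, the hour hand is at 30 x 1 + 0.5t degrees and the minute hand is at 6t degrees.
The smaller angle between them is 60 degrees when |30H - 5.5t| = 60 or |30H - 5.5t| = 300.
With H = 1, solve 30 x 1 - 5.5t = +/- target for each target:
  t = (30 x 1 - 60) / 5.5 = -5.45 (outside (0, 60))
  t = (30 x 1 + 60) / 5.5 = 16.36
  t = (30 x 1 - 300) / 5.5 = -49.09 (outside (0, 60))
  t = (30 x 1 + 300) / 5.5 = 60 (outside (0, 60))
Valid solutions in (0, 60): {16.36} minutes.
The first occurrence is t = 16.36 minutes.
The hands form a 60-degree angle at 16.36 minutes past 1:00.

Final answer: 16.36 minutes past 1:00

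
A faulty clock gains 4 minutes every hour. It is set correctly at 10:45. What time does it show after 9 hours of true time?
For every 60 true minutes, the faulty clock advances 60 + 4 = 64 minutes.
True elapsed: 9 hours = 540 minutes.
Faulty clock advances: 540 x 64/60 = 576 minutes (drift: 36 minutes ahead).
Shown time: 10:45 + 576 minutes = 8:21.

Final answer: 8:21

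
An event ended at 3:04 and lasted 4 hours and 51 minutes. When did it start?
Starting time: 3:04 = 184 total minutes past 12:00
Subtracting: 4 hours and 51 minutes = 291 minutes
184 - 291 = -107 (negative, add 12 hours = 720) = 613 minutes
= 10 hours and 13 minutes past 12:00 = 10:13

Final answer: 10:13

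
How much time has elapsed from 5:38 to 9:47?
From 5:38 to 9:47:
(9 x 60 + 47) - (5 x 60 + 38) = 587 - 338 = 249 minutes
= 4 hours and 9 minutes

Final answer: 4 hours and 9 minutes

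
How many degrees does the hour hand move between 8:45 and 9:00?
The hour hand moves 0.5 degrees per minute.
Time elapsed: 9:00 - 8:45 = 15 minutes
Angular displacement: 15 x 0.5 = 7.5 degrees

Final answer: 7.5 degrees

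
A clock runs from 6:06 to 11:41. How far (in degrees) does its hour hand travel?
The hour hand moves 0.5 degrees per minute.
Time elapsed: 11:41 - 6:06 = 335 minutes
Angular displacement: 335 x 0.5 = 167.5 degrees

Final answer: 167.5 degrees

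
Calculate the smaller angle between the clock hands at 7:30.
Hour hand position: 7 x 30 + 30 x 0.5 = 225 degrees
Minute hand position: 30 x 6 = 180 degrees
Difference: |225 - 180| = 45 degrees
The angle between the hands is 45 degrees

Final answer: 45 degrees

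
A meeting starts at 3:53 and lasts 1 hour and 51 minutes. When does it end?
Starting time: 3:53
Adding 51 minutes to 53 minutes: 53 + 51 = 104 minutes = 1 hour and 44 minutes
Adding 1 hour: 3 + 1 + 1 (carry) = 5
Final time: 5:44

Final answer: 5:44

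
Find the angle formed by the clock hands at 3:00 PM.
Hour hand position: 3 x 30 + 0 x 0.5 = 90 degrees
Minute hand position: 0 x 6 = 0 degrees
Difference: |90 - 0| = 90 degrees
The angle between the hands is 90 degrees

Final answer: 90 degrees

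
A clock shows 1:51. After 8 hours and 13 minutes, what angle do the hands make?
First find the time 8 hours and 13 minutes after 1:51.
Total minutes: 1 x 60 + 51 + 8 x 60 + 13 = 604.
604 mod 720 = 604 minutes = 10:04.
Now compute the angle at 10:04:
Hour hand: 10 x 30 + 4 x 0.5 = 302 degrees
Minute hand: 4 x 6 = 24 degrees
Difference: |302 - 24| = 278 degrees
Smaller angle: 360 - 278 = 82 degrees

Final answer: 82 degrees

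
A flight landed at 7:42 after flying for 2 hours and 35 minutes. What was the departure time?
Starting time: 7:42 = 462 total minutes past 12:00
Subtracting: 2 hours and 35 minutes = 155 minutes
462 - 155 = 307 minutes
= 5 hours and 7 minutes past 12:00 = 5:07

Final answer: 5:07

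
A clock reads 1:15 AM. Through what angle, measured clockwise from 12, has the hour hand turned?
The hour hand moves 30 degrees per hour and 0.5 degrees per minute.
At 1:15: (1) x 30 + 15 x 0.5 = 30 + 7.5 = 37.5 degrees

Final answer: 37.5 degrees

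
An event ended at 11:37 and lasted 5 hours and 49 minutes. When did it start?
Starting time: 11:37 = 697 total minutes past 12:00
Subtracting: 5 hours and 49 minutes = 349 minutes
697 - 349 = 348 minutes
= 5 hours and 48 minutes past 12:00 = 5:48

Final answer: 5:48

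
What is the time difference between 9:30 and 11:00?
From 9:30 to 11:00:
(11 x 60 + 0) - (9 x 60 + 30) = 660 - 570 = 90 minutes
= 1 hour and 30 minutes

Final answer: 1 hour and 30 minutes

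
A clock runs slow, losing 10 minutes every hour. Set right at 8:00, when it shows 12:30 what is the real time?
For every 60 true minutes, the faulty clock advances 50 minutes, so 1 faulty-clock minute corresponds to 60/50 true minutes.
From 8:00 to 12:30 on the faulty dial is 270 minutes.
True elapsed: 270 x 60/50 = 324 minutes = 5 hours and 24 minutes.
True time: 8:00 + 5 hours and 24 minutes = 1:24.

Final answer: 1:24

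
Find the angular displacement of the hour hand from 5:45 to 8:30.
The hour hand moves 0.5 degrees per minute.
Time elapsed: 8:30 - 5:45 = 165 minutes
Angular displacement: 165 x 0.5 = 82.5 degrees

Final answer: 82.5 degrees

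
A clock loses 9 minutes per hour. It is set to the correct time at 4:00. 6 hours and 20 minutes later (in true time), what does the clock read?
For every 60 true minutes, the faulty clock advances 60 - 9 = 51 minutes.
True elapsed: 6 hours and 20 minutes = 380 minutes.
Faulty clock advances: 380 x 51/60 = 323 minutes (drift: 57 minutes behind).
Shown time: 4:00 + 323 minutes = 9:23.

Final answer: 9:23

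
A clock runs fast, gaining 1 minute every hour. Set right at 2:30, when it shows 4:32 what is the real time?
For every 60 true minutes, the faulty clock advances 61 minutes, so 1 faulty-clock minute corresponds to 60/61 true minutes.
From 2:30 to 4:32 on the faulty dial is 122 minutes.
True elapsed: 122 x 60/61 = 120 minutes = 2 hours.
True time: 2:30 + 2 hours = 4:30.

Final answer: 4:30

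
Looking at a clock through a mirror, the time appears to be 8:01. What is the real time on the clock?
Reflection across the vertical (12-6) axis maps a hand at angle A degrees to (360 - A) degrees, which sends a reading of T minutes past 12:00 to (720 - T) minutes past 12:00.
Mirror reads 8:01 = 481 minutes past 12:00.
Actual time: (720 - 481) mod 720 = 239 minutes = 3:59.

Final answer: 3:59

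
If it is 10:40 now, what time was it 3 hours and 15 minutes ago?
Starting time: 10:40 = 640 total minutes past 12:00
Subtracting: 3 hours and 15 minutes = 195 minutes
640 - 195 = 445 minutes
= 7 hours and 25 minutes past 12:00 = 7:25

Final answer: 7:25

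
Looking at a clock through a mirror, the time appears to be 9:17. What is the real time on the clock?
Reflection across the vertical (12-6) axis maps a hand at angle A degrees to (360 - A) degrees, which sends a reading of T minutes past 12:00 to (720 - T) minutes past 12:00.
Mirror reads 9:17 = 557 minutes past 12:00.
Actual time: (720 - 557) mod 720 = 163 minutes = 2:43.

Final answer: 2:43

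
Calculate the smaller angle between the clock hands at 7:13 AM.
Hour hand position: 7 x 30 + 13 x 0.5 = 216.5 degrees
Minute hand position: 13 x 6 = 78 degrees
Difference: |216.5 - 78| = 138.5 degrees
The angle between the hands is 138.5 degrees

Final answer: 138.5 degrees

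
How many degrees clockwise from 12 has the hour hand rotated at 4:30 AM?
The hour hand moves 30 degrees per hour and 0.5 degrees per minute.
At 4:30: (4) x 30 + 30 x 0.5 = 120 + 15 = 135 degrees

Final answer: 135 degrees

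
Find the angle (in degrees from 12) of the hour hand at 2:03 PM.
The hour hand moves 30 degrees per hour and 0.5 degrees per minute.
At 2:03: (2) x 30 + 3 x 0.5 = 60 + 1.5 = 61.5 degrees

Final answer: 61.5 degrees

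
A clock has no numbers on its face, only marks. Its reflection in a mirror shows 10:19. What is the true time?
Reflection across the vertical (12-6) axis maps a hand at angle A degrees to (360 - A) degrees, which sends a reading of T minutes past 12:00 to (720 - T) minutes past 12:00.
Mirror reads 10:19 = 619 minutes past 12:00.
Actual time: (720 - 619) mod 720 = 101 minutes = 1:41.

Final answer: 1:41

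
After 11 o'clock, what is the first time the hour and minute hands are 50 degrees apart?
At t minutes past 11:00, the hour hand is at 30 x 11 + 0.5t degrees and the minute hand is at 6t degrees.
The smaller angle between them is 50 degrees when |30H - 5.5t| = 50 or |30H - 5.5t| = 310.
With H = 11, solve 30 x 11 - 5.5t = +/- target for each target:
  t = (30 x 11 - 50) / 5.5 = 50.91
  t = (30 x 11 + 50) / 5.5 = 69.09 (outside (0, 60))
  t = (30 x 11 - 310) / 5.5 = 3.64
  t = (30 x 11 + 310) / 5.5 = 116.36 (outside (0, 60))
Valid solutions in (0, 60): {3.64, 50.91} minutes.
The first occurrence is t = 3.64 minutes.
The hands form a 50-degree angle at 3.64 minutes past 11:00.

Final answer: 3.64 minutes past 11:00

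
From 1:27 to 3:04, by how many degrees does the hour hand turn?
The hour hand moves 0.5 degrees per minute.
Time elapsed: 3:04 - 1:27 = 97 minutes
Angular displacement: 97 x 0.5 = 48.5 degrees

Final answer: 48.5 degrees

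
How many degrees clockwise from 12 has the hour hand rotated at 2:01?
The hour hand moves 30 degrees per hour and 0.5 degrees per minute.
At 2:01: (2) x 30 + 1 x 0.5 = 60 + 0.5 = 60.5 degrees

Final answer: 60.5 degrees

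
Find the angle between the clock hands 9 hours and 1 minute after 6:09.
First find the time 9 hours and 1 minute after 6:09.
Total minutes: 6 x 60 + 9 + 9 x 60 + 1 = 910.
910 mod 720 = 190 minutes = 3:10.
Now compute the angle at 3:10:
Hour hand: 3 x 30 + 10 x 0.5 = 95 degrees
Minute hand: 10 x 6 = 60 degrees
Difference: |95 - 60| = 35 degrees
The angle is 35 degrees

Final answer: 35 degrees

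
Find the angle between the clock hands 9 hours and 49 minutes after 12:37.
First find the time 9 hours and 49 minutes after 12:37.
Total minutes: 12 x 60 + 37 + 9 x 60 + 49 = 1346.
1346 mod 720 = 626 minutes = 10:26.
Now compute the angle at 10:26:
Hour hand: 10 x 30 + 26 x 0.5 = 313 degrees
Minute hand: 26 x 6 = 156 degrees
Difference: |313 - 156| = 157 degrees
The angle is 157 degrees

Final answer: 157 degrees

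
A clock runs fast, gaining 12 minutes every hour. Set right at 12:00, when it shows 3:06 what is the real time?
For every 60 true minutes, the faulty clock advances 72 minutes, so 1 faulty-clock minute corresponds to 60/72 true minutes.
From 12:00 to 3:06 on the faulty dial is 186 minutes.
True elapsed: 186 x 60/72 = 155 minutes = 2 hours and 35 minutes.
True time: 12:00 + 2 hours and 35 minutes = 2:35.

Final answer: 2:35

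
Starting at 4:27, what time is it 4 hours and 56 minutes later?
Starting time: 4:27
Adding 56 minutes to 27 minutes: 27 + 56 = 83 minutes = 1 hour and 23 minutes
Adding 4 hours: 4 + 4 + 1 (carry) = 9
Final time: 9:23

Final answer: 9:23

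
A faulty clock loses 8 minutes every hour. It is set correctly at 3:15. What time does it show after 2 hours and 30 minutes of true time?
For every 60 true minutes, the faulty clock advances 60 - 8 = 52 minutes.
True elapsed: 2 hours and 30 minutes = 150 minutes.
Faulty clock advances: 150 x 52/60 = 130 minutes (drift: 20 minutes behind).
Shown time: 3:15 + 130 minutes = 5:25.

Final answer: 5:25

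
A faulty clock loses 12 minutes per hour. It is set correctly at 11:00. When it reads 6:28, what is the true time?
For every 60 true minutes, the faulty clock advances 48 minutes, so 1 faulty-clock minute corresponds to 60/48 true minutes.
From 11:00 to 6:28 on the faulty dial is 448 minutes.
True elapsed: 448 x 60/48 = 560 minutes = 9 hours and 20 minutes.
True time: 11:00 + 9 hours and 20 minutes = 8:20.

Final answer: 8:20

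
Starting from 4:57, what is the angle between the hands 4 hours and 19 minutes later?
First find the time 4 hours and 19 minutes after 4:57.
Total minutes: 4 x 60 + 57 + 4 x 60 + 19 = 556.
556 mod 720 = 556 minutes = 9:16.
Now compute the angle at 9:16:
Hour hand: 9 x 30 + 16 x 0.5 = 278 degrees
Minute hand: 16 x 6 = 96 degrees
Difference: |278 - 96| = 182 degrees
Smaller angle: 360 - 182 = 178 degrees

Final answer: 178 degrees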